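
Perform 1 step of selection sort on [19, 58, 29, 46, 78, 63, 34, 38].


Initial: [19, 58, 29, 46, 78, 63, 34, 38]
Step 1: min=19 at 0
  Swap: [19, 58, 29, 46, 78, 63, 34, 38]

After 1 step: [19, 58, 29, 46, 78, 63, 34, 38]


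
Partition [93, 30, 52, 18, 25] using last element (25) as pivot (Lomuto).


Pivot: 25
  18 <= 25: swap -> [18, 30, 52, 93, 25]
Place pivot at 1: [18, 25, 52, 93, 30]

Partitioned: [18, 25, 52, 93, 30]


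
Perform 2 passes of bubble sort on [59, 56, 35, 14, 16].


Initial: [59, 56, 35, 14, 16]
Pass 1: [56, 35, 14, 16, 59] (4 swaps)
Pass 2: [35, 14, 16, 56, 59] (3 swaps)

After 2 passes: [35, 14, 16, 56, 59]


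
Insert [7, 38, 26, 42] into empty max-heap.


Insert 7: [7]
Insert 38: [38, 7]
Insert 26: [38, 7, 26]
Insert 42: [42, 38, 26, 7]

Final heap: [42, 38, 26, 7]


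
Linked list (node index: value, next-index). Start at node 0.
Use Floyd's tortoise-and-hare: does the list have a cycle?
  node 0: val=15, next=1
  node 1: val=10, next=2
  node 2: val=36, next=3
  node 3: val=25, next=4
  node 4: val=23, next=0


Floyd's tortoise (slow, +1) and hare (fast, +2):
  init: slow=0, fast=0
  step 1: slow=1, fast=2
  step 2: slow=2, fast=4
  step 3: slow=3, fast=1
  step 4: slow=4, fast=3
  step 5: slow=0, fast=0
  slow == fast at node 0: cycle detected

Cycle: yes


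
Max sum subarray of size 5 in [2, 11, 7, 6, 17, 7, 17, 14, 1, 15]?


[0:5]: 43
[1:6]: 48
[2:7]: 54
[3:8]: 61
[4:9]: 56
[5:10]: 54

Max: 61 at [3:8]


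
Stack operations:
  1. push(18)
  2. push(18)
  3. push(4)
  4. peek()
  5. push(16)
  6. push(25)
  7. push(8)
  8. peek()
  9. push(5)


push(18) -> [18]
push(18) -> [18, 18]
push(4) -> [18, 18, 4]
peek()->4
push(16) -> [18, 18, 4, 16]
push(25) -> [18, 18, 4, 16, 25]
push(8) -> [18, 18, 4, 16, 25, 8]
peek()->8
push(5) -> [18, 18, 4, 16, 25, 8, 5]

Final stack: [18, 18, 4, 16, 25, 8, 5]


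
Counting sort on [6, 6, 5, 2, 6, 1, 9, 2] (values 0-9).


Input: [6, 6, 5, 2, 6, 1, 9, 2]
Counts: [0, 1, 2, 0, 0, 1, 3, 0, 0, 1]

Sorted: [1, 2, 2, 5, 6, 6, 6, 9]


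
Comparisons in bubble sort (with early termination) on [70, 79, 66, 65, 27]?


Algorithm: bubble sort (with early termination)
Input: [70, 79, 66, 65, 27]
Sorted: [27, 65, 66, 70, 79]

10


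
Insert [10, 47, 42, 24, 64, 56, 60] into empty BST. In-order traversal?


Insert 10: root
Insert 47: R from 10
Insert 42: R from 10 -> L from 47
Insert 24: R from 10 -> L from 47 -> L from 42
Insert 64: R from 10 -> R from 47
Insert 56: R from 10 -> R from 47 -> L from 64
Insert 60: R from 10 -> R from 47 -> L from 64 -> R from 56

In-order: [10, 24, 42, 47, 56, 60, 64]


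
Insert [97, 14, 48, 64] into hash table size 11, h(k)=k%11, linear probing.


Insert 97: h=9 -> slot 9
Insert 14: h=3 -> slot 3
Insert 48: h=4 -> slot 4
Insert 64: h=9, 1 probes -> slot 10

Table: [None, None, None, 14, 48, None, None, None, None, 97, 64]


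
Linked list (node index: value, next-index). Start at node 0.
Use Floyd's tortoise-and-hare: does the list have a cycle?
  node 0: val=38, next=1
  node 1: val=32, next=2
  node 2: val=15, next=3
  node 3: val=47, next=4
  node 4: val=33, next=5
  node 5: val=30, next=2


Floyd's tortoise (slow, +1) and hare (fast, +2):
  init: slow=0, fast=0
  step 1: slow=1, fast=2
  step 2: slow=2, fast=4
  step 3: slow=3, fast=2
  step 4: slow=4, fast=4
  slow == fast at node 4: cycle detected

Cycle: yes


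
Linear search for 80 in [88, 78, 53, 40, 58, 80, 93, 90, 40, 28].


i=0: 88!=80
i=1: 78!=80
i=2: 53!=80
i=3: 40!=80
i=4: 58!=80
i=5: 80==80 found!

Found at 5, 6 comps


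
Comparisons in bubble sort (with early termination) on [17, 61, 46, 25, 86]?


Algorithm: bubble sort (with early termination)
Input: [17, 61, 46, 25, 86]
Sorted: [17, 25, 46, 61, 86]

9


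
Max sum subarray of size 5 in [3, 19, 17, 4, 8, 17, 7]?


[0:5]: 51
[1:6]: 65
[2:7]: 53

Max: 65 at [1:6]


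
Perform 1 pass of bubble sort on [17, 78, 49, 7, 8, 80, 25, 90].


Initial: [17, 78, 49, 7, 8, 80, 25, 90]
Pass 1: [17, 49, 7, 8, 78, 25, 80, 90] (4 swaps)

After 1 pass: [17, 49, 7, 8, 78, 25, 80, 90]


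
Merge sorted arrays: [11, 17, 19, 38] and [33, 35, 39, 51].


Take 11 from A
Take 17 from A
Take 19 from A
Take 33 from B
Take 35 from B
Take 38 from A

Merged: [11, 17, 19, 33, 35, 38, 39, 51]


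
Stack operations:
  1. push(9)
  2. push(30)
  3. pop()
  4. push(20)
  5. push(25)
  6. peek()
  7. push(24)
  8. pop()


push(9) -> [9]
push(30) -> [9, 30]
pop()->30, [9]
push(20) -> [9, 20]
push(25) -> [9, 20, 25]
peek()->25
push(24) -> [9, 20, 25, 24]
pop()->24, [9, 20, 25]

Final stack: [9, 20, 25]


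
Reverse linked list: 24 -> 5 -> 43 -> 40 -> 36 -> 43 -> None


Step 1: curr=24, set curr.next=prev(None) | reversed so far: 24
Step 2: curr=5, set curr.next=prev(24) | reversed so far: 5 -> 24
Step 3: curr=43, set curr.next=prev(5) | reversed so far: 43 -> 5 -> 24
Step 4: curr=40, set curr.next=prev(43) | reversed so far: 40 -> 43 -> 5 -> 24
Step 5: curr=36, set curr.next=prev(40) | reversed so far: 36 -> 40 -> 43 -> 5 -> 24
Step 6: curr=43, set curr.next=prev(36) | reversed so far: 43 -> 36 -> 40 -> 43 -> 5 -> 24

43 -> 36 -> 40 -> 43 -> 5 -> 24 -> None


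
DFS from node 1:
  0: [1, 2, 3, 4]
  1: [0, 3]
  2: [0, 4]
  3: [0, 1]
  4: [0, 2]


Visit 1, push [3, 0]
Visit 0, push [4, 3, 2]
Visit 2, push [4]
Visit 4, push []
Visit 3, push []

DFS order: [1, 0, 2, 4, 3]


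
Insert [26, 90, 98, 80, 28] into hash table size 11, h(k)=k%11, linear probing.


Insert 26: h=4 -> slot 4
Insert 90: h=2 -> slot 2
Insert 98: h=10 -> slot 10
Insert 80: h=3 -> slot 3
Insert 28: h=6 -> slot 6

Table: [None, None, 90, 80, 26, None, 28, None, None, None, 98]


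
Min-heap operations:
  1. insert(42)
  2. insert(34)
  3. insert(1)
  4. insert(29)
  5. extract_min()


insert(42) -> [42]
insert(34) -> [34, 42]
insert(1) -> [1, 42, 34]
insert(29) -> [1, 29, 34, 42]
extract_min()->1, [29, 42, 34]

Final heap: [29, 42, 34]


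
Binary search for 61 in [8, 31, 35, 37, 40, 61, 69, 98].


Step 1: lo=0, hi=7, mid=3, val=37
Step 2: lo=4, hi=7, mid=5, val=61

Found at index 5


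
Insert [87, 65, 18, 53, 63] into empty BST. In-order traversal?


Insert 87: root
Insert 65: L from 87
Insert 18: L from 87 -> L from 65
Insert 53: L from 87 -> L from 65 -> R from 18
Insert 63: L from 87 -> L from 65 -> R from 18 -> R from 53

In-order: [18, 53, 63, 65, 87]


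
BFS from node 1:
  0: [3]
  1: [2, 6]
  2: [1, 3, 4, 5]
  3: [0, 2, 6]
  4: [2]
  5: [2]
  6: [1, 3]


Visit 1, enqueue [2, 6]
Visit 2, enqueue [3, 4, 5]
Visit 6, enqueue []
Visit 3, enqueue [0]
Visit 4, enqueue []
Visit 5, enqueue []
Visit 0, enqueue []

BFS order: [1, 2, 6, 3, 4, 5, 0]


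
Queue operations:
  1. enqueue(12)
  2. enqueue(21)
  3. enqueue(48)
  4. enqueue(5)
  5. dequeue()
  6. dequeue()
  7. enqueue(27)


enqueue(12) -> [12]
enqueue(21) -> [12, 21]
enqueue(48) -> [12, 21, 48]
enqueue(5) -> [12, 21, 48, 5]
dequeue()->12, [21, 48, 5]
dequeue()->21, [48, 5]
enqueue(27) -> [48, 5, 27]

Final queue: [48, 5, 27]


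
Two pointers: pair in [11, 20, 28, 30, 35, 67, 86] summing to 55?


lo=0(11)+hi=6(86)=97
lo=0(11)+hi=5(67)=78
lo=0(11)+hi=4(35)=46
lo=1(20)+hi=4(35)=55

Yes: 20+35=55


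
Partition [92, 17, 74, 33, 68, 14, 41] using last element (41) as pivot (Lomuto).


Pivot: 41
  17 <= 41: swap -> [17, 92, 74, 33, 68, 14, 41]
  33 <= 41: swap -> [17, 33, 74, 92, 68, 14, 41]
  14 <= 41: swap -> [17, 33, 14, 92, 68, 74, 41]
Place pivot at 3: [17, 33, 14, 41, 68, 74, 92]

Partitioned: [17, 33, 14, 41, 68, 74, 92]


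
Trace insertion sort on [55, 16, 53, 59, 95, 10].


Initial: [55, 16, 53, 59, 95, 10]
Insert 16: [16, 55, 53, 59, 95, 10]
Insert 53: [16, 53, 55, 59, 95, 10]
Insert 59: [16, 53, 55, 59, 95, 10]
Insert 95: [16, 53, 55, 59, 95, 10]
Insert 10: [10, 16, 53, 55, 59, 95]

Sorted: [10, 16, 53, 55, 59, 95]


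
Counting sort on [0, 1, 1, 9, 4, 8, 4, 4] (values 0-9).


Input: [0, 1, 1, 9, 4, 8, 4, 4]
Counts: [1, 2, 0, 0, 3, 0, 0, 0, 1, 1]

Sorted: [0, 1, 1, 4, 4, 4, 8, 9]


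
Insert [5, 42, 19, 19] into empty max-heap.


Insert 5: [5]
Insert 42: [42, 5]
Insert 19: [42, 5, 19]
Insert 19: [42, 19, 19, 5]

Final heap: [42, 19, 19, 5]


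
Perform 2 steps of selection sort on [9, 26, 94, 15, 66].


Initial: [9, 26, 94, 15, 66]
Step 1: min=9 at 0
  Swap: [9, 26, 94, 15, 66]
Step 2: min=15 at 3
  Swap: [9, 15, 94, 26, 66]

After 2 steps: [9, 15, 94, 26, 66]


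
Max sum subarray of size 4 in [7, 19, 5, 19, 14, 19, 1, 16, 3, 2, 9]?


[0:4]: 50
[1:5]: 57
[2:6]: 57
[3:7]: 53
[4:8]: 50
[5:9]: 39
[6:10]: 22
[7:11]: 30

Max: 57 at [1:5]


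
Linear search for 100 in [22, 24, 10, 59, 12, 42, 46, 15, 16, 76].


i=0: 22!=100
i=1: 24!=100
i=2: 10!=100
i=3: 59!=100
i=4: 12!=100
i=5: 42!=100
i=6: 46!=100
i=7: 15!=100
i=8: 16!=100
i=9: 76!=100

Not found, 10 comps


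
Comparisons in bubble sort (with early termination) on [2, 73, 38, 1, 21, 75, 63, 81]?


Algorithm: bubble sort (with early termination)
Input: [2, 73, 38, 1, 21, 75, 63, 81]
Sorted: [1, 2, 21, 38, 63, 73, 75, 81]

22


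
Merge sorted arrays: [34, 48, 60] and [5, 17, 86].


Take 5 from B
Take 17 from B
Take 34 from A
Take 48 from A
Take 60 from A

Merged: [5, 17, 34, 48, 60, 86]


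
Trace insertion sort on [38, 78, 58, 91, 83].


Initial: [38, 78, 58, 91, 83]
Insert 78: [38, 78, 58, 91, 83]
Insert 58: [38, 58, 78, 91, 83]
Insert 91: [38, 58, 78, 91, 83]
Insert 83: [38, 58, 78, 83, 91]

Sorted: [38, 58, 78, 83, 91]


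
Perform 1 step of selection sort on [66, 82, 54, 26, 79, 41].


Initial: [66, 82, 54, 26, 79, 41]
Step 1: min=26 at 3
  Swap: [26, 82, 54, 66, 79, 41]

After 1 step: [26, 82, 54, 66, 79, 41]


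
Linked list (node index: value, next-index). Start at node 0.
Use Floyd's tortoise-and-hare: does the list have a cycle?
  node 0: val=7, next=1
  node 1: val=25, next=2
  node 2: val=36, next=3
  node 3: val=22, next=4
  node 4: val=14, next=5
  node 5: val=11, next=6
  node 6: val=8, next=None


Floyd's tortoise (slow, +1) and hare (fast, +2):
  init: slow=0, fast=0
  step 1: slow=1, fast=2
  step 2: slow=2, fast=4
  step 3: slow=3, fast=6
  step 4: fast -> None, no cycle

Cycle: no


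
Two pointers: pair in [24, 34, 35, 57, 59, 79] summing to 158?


lo=0(24)+hi=5(79)=103
lo=1(34)+hi=5(79)=113
lo=2(35)+hi=5(79)=114
lo=3(57)+hi=5(79)=136
lo=4(59)+hi=5(79)=138

No pair found


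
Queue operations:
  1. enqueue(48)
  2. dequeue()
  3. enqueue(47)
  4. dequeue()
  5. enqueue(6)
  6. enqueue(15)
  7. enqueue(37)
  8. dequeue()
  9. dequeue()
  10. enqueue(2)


enqueue(48) -> [48]
dequeue()->48, []
enqueue(47) -> [47]
dequeue()->47, []
enqueue(6) -> [6]
enqueue(15) -> [6, 15]
enqueue(37) -> [6, 15, 37]
dequeue()->6, [15, 37]
dequeue()->15, [37]
enqueue(2) -> [37, 2]

Final queue: [37, 2]


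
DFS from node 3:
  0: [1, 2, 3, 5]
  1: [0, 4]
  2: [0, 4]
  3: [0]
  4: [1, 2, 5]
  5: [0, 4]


Visit 3, push [0]
Visit 0, push [5, 2, 1]
Visit 1, push [4]
Visit 4, push [5, 2]
Visit 2, push []
Visit 5, push []

DFS order: [3, 0, 1, 4, 2, 5]


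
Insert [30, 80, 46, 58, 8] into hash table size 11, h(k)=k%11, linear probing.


Insert 30: h=8 -> slot 8
Insert 80: h=3 -> slot 3
Insert 46: h=2 -> slot 2
Insert 58: h=3, 1 probes -> slot 4
Insert 8: h=8, 1 probes -> slot 9

Table: [None, None, 46, 80, 58, None, None, None, 30, 8, None]


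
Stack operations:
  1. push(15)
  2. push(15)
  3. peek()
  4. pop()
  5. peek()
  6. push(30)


push(15) -> [15]
push(15) -> [15, 15]
peek()->15
pop()->15, [15]
peek()->15
push(30) -> [15, 30]

Final stack: [15, 30]


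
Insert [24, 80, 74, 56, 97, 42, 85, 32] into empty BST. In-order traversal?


Insert 24: root
Insert 80: R from 24
Insert 74: R from 24 -> L from 80
Insert 56: R from 24 -> L from 80 -> L from 74
Insert 97: R from 24 -> R from 80
Insert 42: R from 24 -> L from 80 -> L from 74 -> L from 56
Insert 85: R from 24 -> R from 80 -> L from 97
Insert 32: R from 24 -> L from 80 -> L from 74 -> L from 56 -> L from 42

In-order: [24, 32, 42, 56, 74, 80, 85, 97]


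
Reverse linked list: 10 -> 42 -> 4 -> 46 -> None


Step 1: curr=10, set curr.next=prev(None) | reversed so far: 10
Step 2: curr=42, set curr.next=prev(10) | reversed so far: 42 -> 10
Step 3: curr=4, set curr.next=prev(42) | reversed so far: 4 -> 42 -> 10
Step 4: curr=46, set curr.next=prev(4) | reversed so far: 46 -> 4 -> 42 -> 10

46 -> 4 -> 42 -> 10 -> None


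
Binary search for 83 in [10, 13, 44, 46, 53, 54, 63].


Step 1: lo=0, hi=6, mid=3, val=46
Step 2: lo=4, hi=6, mid=5, val=54
Step 3: lo=6, hi=6, mid=6, val=63

Not found


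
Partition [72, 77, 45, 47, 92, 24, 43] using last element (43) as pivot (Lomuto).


Pivot: 43
  24 <= 43: swap -> [24, 77, 45, 47, 92, 72, 43]
Place pivot at 1: [24, 43, 45, 47, 92, 72, 77]

Partitioned: [24, 43, 45, 47, 92, 72, 77]


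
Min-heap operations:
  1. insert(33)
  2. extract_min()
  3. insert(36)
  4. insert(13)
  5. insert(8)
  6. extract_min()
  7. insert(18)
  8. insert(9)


insert(33) -> [33]
extract_min()->33, []
insert(36) -> [36]
insert(13) -> [13, 36]
insert(8) -> [8, 36, 13]
extract_min()->8, [13, 36]
insert(18) -> [13, 36, 18]
insert(9) -> [9, 13, 18, 36]

Final heap: [9, 13, 18, 36]


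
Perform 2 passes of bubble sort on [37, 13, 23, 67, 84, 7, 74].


Initial: [37, 13, 23, 67, 84, 7, 74]
Pass 1: [13, 23, 37, 67, 7, 74, 84] (4 swaps)
Pass 2: [13, 23, 37, 7, 67, 74, 84] (1 swaps)

After 2 passes: [13, 23, 37, 7, 67, 74, 84]


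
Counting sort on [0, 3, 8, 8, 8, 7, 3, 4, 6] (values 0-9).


Input: [0, 3, 8, 8, 8, 7, 3, 4, 6]
Counts: [1, 0, 0, 2, 1, 0, 1, 1, 3, 0]

Sorted: [0, 3, 3, 4, 6, 7, 8, 8, 8]


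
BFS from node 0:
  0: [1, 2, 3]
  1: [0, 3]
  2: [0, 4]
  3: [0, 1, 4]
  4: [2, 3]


Visit 0, enqueue [1, 2, 3]
Visit 1, enqueue []
Visit 2, enqueue [4]
Visit 3, enqueue []
Visit 4, enqueue []

BFS order: [0, 1, 2, 3, 4]


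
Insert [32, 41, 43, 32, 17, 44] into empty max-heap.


Insert 32: [32]
Insert 41: [41, 32]
Insert 43: [43, 32, 41]
Insert 32: [43, 32, 41, 32]
Insert 17: [43, 32, 41, 32, 17]
Insert 44: [44, 32, 43, 32, 17, 41]

Final heap: [44, 32, 43, 32, 17, 41]


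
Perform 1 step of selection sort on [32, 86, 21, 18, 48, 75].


Initial: [32, 86, 21, 18, 48, 75]
Step 1: min=18 at 3
  Swap: [18, 86, 21, 32, 48, 75]

After 1 step: [18, 86, 21, 32, 48, 75]


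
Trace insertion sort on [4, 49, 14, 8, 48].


Initial: [4, 49, 14, 8, 48]
Insert 49: [4, 49, 14, 8, 48]
Insert 14: [4, 14, 49, 8, 48]
Insert 8: [4, 8, 14, 49, 48]
Insert 48: [4, 8, 14, 48, 49]

Sorted: [4, 8, 14, 48, 49]


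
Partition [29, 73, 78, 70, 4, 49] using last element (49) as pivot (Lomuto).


Pivot: 49
  29 <= 49: advance i (no swap)
  4 <= 49: swap -> [29, 4, 78, 70, 73, 49]
Place pivot at 2: [29, 4, 49, 70, 73, 78]

Partitioned: [29, 4, 49, 70, 73, 78]


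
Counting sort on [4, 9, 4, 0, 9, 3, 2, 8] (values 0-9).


Input: [4, 9, 4, 0, 9, 3, 2, 8]
Counts: [1, 0, 1, 1, 2, 0, 0, 0, 1, 2]

Sorted: [0, 2, 3, 4, 4, 8, 9, 9]


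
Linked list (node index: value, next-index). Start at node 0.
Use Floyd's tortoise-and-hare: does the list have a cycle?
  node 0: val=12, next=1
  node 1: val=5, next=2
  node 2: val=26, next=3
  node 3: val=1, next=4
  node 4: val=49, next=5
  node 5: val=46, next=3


Floyd's tortoise (slow, +1) and hare (fast, +2):
  init: slow=0, fast=0
  step 1: slow=1, fast=2
  step 2: slow=2, fast=4
  step 3: slow=3, fast=3
  slow == fast at node 3: cycle detected

Cycle: yes


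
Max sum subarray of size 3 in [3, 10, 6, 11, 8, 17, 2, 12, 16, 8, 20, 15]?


[0:3]: 19
[1:4]: 27
[2:5]: 25
[3:6]: 36
[4:7]: 27
[5:8]: 31
[6:9]: 30
[7:10]: 36
[8:11]: 44
[9:12]: 43

Max: 44 at [8:11]


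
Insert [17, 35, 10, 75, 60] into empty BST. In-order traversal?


Insert 17: root
Insert 35: R from 17
Insert 10: L from 17
Insert 75: R from 17 -> R from 35
Insert 60: R from 17 -> R from 35 -> L from 75

In-order: [10, 17, 35, 60, 75]


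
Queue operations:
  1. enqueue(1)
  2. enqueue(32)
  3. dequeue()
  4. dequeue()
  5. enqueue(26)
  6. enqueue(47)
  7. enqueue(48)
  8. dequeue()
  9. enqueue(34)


enqueue(1) -> [1]
enqueue(32) -> [1, 32]
dequeue()->1, [32]
dequeue()->32, []
enqueue(26) -> [26]
enqueue(47) -> [26, 47]
enqueue(48) -> [26, 47, 48]
dequeue()->26, [47, 48]
enqueue(34) -> [47, 48, 34]

Final queue: [47, 48, 34]


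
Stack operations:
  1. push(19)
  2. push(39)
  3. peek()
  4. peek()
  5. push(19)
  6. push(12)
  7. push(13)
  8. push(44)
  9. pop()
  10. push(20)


push(19) -> [19]
push(39) -> [19, 39]
peek()->39
peek()->39
push(19) -> [19, 39, 19]
push(12) -> [19, 39, 19, 12]
push(13) -> [19, 39, 19, 12, 13]
push(44) -> [19, 39, 19, 12, 13, 44]
pop()->44, [19, 39, 19, 12, 13]
push(20) -> [19, 39, 19, 12, 13, 20]

Final stack: [19, 39, 19, 12, 13, 20]


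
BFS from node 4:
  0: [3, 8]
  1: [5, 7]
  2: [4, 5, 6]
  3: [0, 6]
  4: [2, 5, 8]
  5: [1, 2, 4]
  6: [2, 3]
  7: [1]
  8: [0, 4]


Visit 4, enqueue [2, 5, 8]
Visit 2, enqueue [6]
Visit 5, enqueue [1]
Visit 8, enqueue [0]
Visit 6, enqueue [3]
Visit 1, enqueue [7]
Visit 0, enqueue []
Visit 3, enqueue []
Visit 7, enqueue []

BFS order: [4, 2, 5, 8, 6, 1, 0, 3, 7]


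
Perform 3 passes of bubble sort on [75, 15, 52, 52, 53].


Initial: [75, 15, 52, 52, 53]
Pass 1: [15, 52, 52, 53, 75] (4 swaps)
Pass 2: [15, 52, 52, 53, 75] (0 swaps)
Pass 3: [15, 52, 52, 53, 75] (0 swaps)

After 3 passes: [15, 52, 52, 53, 75]


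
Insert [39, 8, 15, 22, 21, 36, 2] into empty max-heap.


Insert 39: [39]
Insert 8: [39, 8]
Insert 15: [39, 8, 15]
Insert 22: [39, 22, 15, 8]
Insert 21: [39, 22, 15, 8, 21]
Insert 36: [39, 22, 36, 8, 21, 15]
Insert 2: [39, 22, 36, 8, 21, 15, 2]

Final heap: [39, 22, 36, 8, 21, 15, 2]


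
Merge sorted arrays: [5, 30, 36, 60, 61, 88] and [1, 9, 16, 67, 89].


Take 1 from B
Take 5 from A
Take 9 from B
Take 16 from B
Take 30 from A
Take 36 from A
Take 60 from A
Take 61 from A
Take 67 from B
Take 88 from A

Merged: [1, 5, 9, 16, 30, 36, 60, 61, 67, 88, 89]


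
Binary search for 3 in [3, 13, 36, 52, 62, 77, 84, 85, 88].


Step 1: lo=0, hi=8, mid=4, val=62
Step 2: lo=0, hi=3, mid=1, val=13
Step 3: lo=0, hi=0, mid=0, val=3

Found at index 0


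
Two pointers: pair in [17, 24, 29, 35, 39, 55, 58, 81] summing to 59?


lo=0(17)+hi=7(81)=98
lo=0(17)+hi=6(58)=75
lo=0(17)+hi=5(55)=72
lo=0(17)+hi=4(39)=56
lo=1(24)+hi=4(39)=63
lo=1(24)+hi=3(35)=59

Yes: 24+35=59


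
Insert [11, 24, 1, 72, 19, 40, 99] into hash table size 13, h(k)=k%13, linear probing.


Insert 11: h=11 -> slot 11
Insert 24: h=11, 1 probes -> slot 12
Insert 1: h=1 -> slot 1
Insert 72: h=7 -> slot 7
Insert 19: h=6 -> slot 6
Insert 40: h=1, 1 probes -> slot 2
Insert 99: h=8 -> slot 8

Table: [None, 1, 40, None, None, None, 19, 72, 99, None, None, 11, 24]


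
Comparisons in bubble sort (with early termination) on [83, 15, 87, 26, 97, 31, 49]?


Algorithm: bubble sort (with early termination)
Input: [83, 15, 87, 26, 97, 31, 49]
Sorted: [15, 26, 31, 49, 83, 87, 97]

18


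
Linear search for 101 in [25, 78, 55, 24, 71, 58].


i=0: 25!=101
i=1: 78!=101
i=2: 55!=101
i=3: 24!=101
i=4: 71!=101
i=5: 58!=101

Not found, 6 comps


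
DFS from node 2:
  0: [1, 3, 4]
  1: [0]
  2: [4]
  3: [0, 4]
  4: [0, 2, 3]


Visit 2, push [4]
Visit 4, push [3, 0]
Visit 0, push [3, 1]
Visit 1, push []
Visit 3, push []

DFS order: [2, 4, 0, 1, 3]


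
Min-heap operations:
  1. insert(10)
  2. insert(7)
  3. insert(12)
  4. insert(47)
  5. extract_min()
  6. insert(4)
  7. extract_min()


insert(10) -> [10]
insert(7) -> [7, 10]
insert(12) -> [7, 10, 12]
insert(47) -> [7, 10, 12, 47]
extract_min()->7, [10, 47, 12]
insert(4) -> [4, 10, 12, 47]
extract_min()->4, [10, 47, 12]

Final heap: [10, 47, 12]


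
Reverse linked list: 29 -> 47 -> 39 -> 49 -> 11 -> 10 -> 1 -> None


Step 1: curr=29, set curr.next=prev(None) | reversed so far: 29
Step 2: curr=47, set curr.next=prev(29) | reversed so far: 47 -> 29
Step 3: curr=39, set curr.next=prev(47) | reversed so far: 39 -> 47 -> 29
Step 4: curr=49, set curr.next=prev(39) | reversed so far: 49 -> 39 -> 47 -> 29
Step 5: curr=11, set curr.next=prev(49) | reversed so far: 11 -> 49 -> 39 -> 47 -> 29
Step 6: curr=10, set curr.next=prev(11) | reversed so far: 10 -> 11 -> 49 -> 39 -> 47 -> 29
Step 7: curr=1, set curr.next=prev(10) | reversed so far: 1 -> 10 -> 11 -> 49 -> 39 -> 47 -> 29

1 -> 10 -> 11 -> 49 -> 39 -> 47 -> 29 -> None


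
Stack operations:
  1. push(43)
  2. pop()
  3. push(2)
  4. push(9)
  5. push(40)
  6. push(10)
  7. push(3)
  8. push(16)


push(43) -> [43]
pop()->43, []
push(2) -> [2]
push(9) -> [2, 9]
push(40) -> [2, 9, 40]
push(10) -> [2, 9, 40, 10]
push(3) -> [2, 9, 40, 10, 3]
push(16) -> [2, 9, 40, 10, 3, 16]

Final stack: [2, 9, 40, 10, 3, 16]


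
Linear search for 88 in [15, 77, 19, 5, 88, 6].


i=0: 15!=88
i=1: 77!=88
i=2: 19!=88
i=3: 5!=88
i=4: 88==88 found!

Found at 4, 5 comps


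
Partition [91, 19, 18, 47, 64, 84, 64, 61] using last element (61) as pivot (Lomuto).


Pivot: 61
  19 <= 61: swap -> [19, 91, 18, 47, 64, 84, 64, 61]
  18 <= 61: swap -> [19, 18, 91, 47, 64, 84, 64, 61]
  47 <= 61: swap -> [19, 18, 47, 91, 64, 84, 64, 61]
Place pivot at 3: [19, 18, 47, 61, 64, 84, 64, 91]

Partitioned: [19, 18, 47, 61, 64, 84, 64, 91]


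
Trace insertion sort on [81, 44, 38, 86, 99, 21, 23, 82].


Initial: [81, 44, 38, 86, 99, 21, 23, 82]
Insert 44: [44, 81, 38, 86, 99, 21, 23, 82]
Insert 38: [38, 44, 81, 86, 99, 21, 23, 82]
Insert 86: [38, 44, 81, 86, 99, 21, 23, 82]
Insert 99: [38, 44, 81, 86, 99, 21, 23, 82]
Insert 21: [21, 38, 44, 81, 86, 99, 23, 82]
Insert 23: [21, 23, 38, 44, 81, 86, 99, 82]
Insert 82: [21, 23, 38, 44, 81, 82, 86, 99]

Sorted: [21, 23, 38, 44, 81, 82, 86, 99]


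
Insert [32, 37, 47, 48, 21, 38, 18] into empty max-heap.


Insert 32: [32]
Insert 37: [37, 32]
Insert 47: [47, 32, 37]
Insert 48: [48, 47, 37, 32]
Insert 21: [48, 47, 37, 32, 21]
Insert 38: [48, 47, 38, 32, 21, 37]
Insert 18: [48, 47, 38, 32, 21, 37, 18]

Final heap: [48, 47, 38, 32, 21, 37, 18]


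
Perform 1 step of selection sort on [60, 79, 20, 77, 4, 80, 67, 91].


Initial: [60, 79, 20, 77, 4, 80, 67, 91]
Step 1: min=4 at 4
  Swap: [4, 79, 20, 77, 60, 80, 67, 91]

After 1 step: [4, 79, 20, 77, 60, 80, 67, 91]


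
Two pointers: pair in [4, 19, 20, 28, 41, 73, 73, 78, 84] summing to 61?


lo=0(4)+hi=8(84)=88
lo=0(4)+hi=7(78)=82
lo=0(4)+hi=6(73)=77
lo=0(4)+hi=5(73)=77
lo=0(4)+hi=4(41)=45
lo=1(19)+hi=4(41)=60
lo=2(20)+hi=4(41)=61

Yes: 20+41=61


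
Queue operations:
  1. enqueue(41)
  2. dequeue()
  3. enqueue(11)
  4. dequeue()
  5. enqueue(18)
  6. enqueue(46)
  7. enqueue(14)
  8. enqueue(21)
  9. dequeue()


enqueue(41) -> [41]
dequeue()->41, []
enqueue(11) -> [11]
dequeue()->11, []
enqueue(18) -> [18]
enqueue(46) -> [18, 46]
enqueue(14) -> [18, 46, 14]
enqueue(21) -> [18, 46, 14, 21]
dequeue()->18, [46, 14, 21]

Final queue: [46, 14, 21]


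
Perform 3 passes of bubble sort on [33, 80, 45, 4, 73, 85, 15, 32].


Initial: [33, 80, 45, 4, 73, 85, 15, 32]
Pass 1: [33, 45, 4, 73, 80, 15, 32, 85] (5 swaps)
Pass 2: [33, 4, 45, 73, 15, 32, 80, 85] (3 swaps)
Pass 3: [4, 33, 45, 15, 32, 73, 80, 85] (3 swaps)

After 3 passes: [4, 33, 45, 15, 32, 73, 80, 85]


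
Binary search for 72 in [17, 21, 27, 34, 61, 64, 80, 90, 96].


Step 1: lo=0, hi=8, mid=4, val=61
Step 2: lo=5, hi=8, mid=6, val=80
Step 3: lo=5, hi=5, mid=5, val=64

Not found


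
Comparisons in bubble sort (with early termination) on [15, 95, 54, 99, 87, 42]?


Algorithm: bubble sort (with early termination)
Input: [15, 95, 54, 99, 87, 42]
Sorted: [15, 42, 54, 87, 95, 99]

15


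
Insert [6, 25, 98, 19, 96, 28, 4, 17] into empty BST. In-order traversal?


Insert 6: root
Insert 25: R from 6
Insert 98: R from 6 -> R from 25
Insert 19: R from 6 -> L from 25
Insert 96: R from 6 -> R from 25 -> L from 98
Insert 28: R from 6 -> R from 25 -> L from 98 -> L from 96
Insert 4: L from 6
Insert 17: R from 6 -> L from 25 -> L from 19

In-order: [4, 6, 17, 19, 25, 28, 96, 98]


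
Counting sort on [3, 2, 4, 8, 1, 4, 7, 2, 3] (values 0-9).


Input: [3, 2, 4, 8, 1, 4, 7, 2, 3]
Counts: [0, 1, 2, 2, 2, 0, 0, 1, 1, 0]

Sorted: [1, 2, 2, 3, 3, 4, 4, 7, 8]


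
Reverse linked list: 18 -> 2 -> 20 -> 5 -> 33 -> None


Step 1: curr=18, set curr.next=prev(None) | reversed so far: 18
Step 2: curr=2, set curr.next=prev(18) | reversed so far: 2 -> 18
Step 3: curr=20, set curr.next=prev(2) | reversed so far: 20 -> 2 -> 18
Step 4: curr=5, set curr.next=prev(20) | reversed so far: 5 -> 20 -> 2 -> 18
Step 5: curr=33, set curr.next=prev(5) | reversed so far: 33 -> 5 -> 20 -> 2 -> 18

33 -> 5 -> 20 -> 2 -> 18 -> None


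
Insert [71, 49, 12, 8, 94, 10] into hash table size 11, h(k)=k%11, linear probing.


Insert 71: h=5 -> slot 5
Insert 49: h=5, 1 probes -> slot 6
Insert 12: h=1 -> slot 1
Insert 8: h=8 -> slot 8
Insert 94: h=6, 1 probes -> slot 7
Insert 10: h=10 -> slot 10

Table: [None, 12, None, None, None, 71, 49, 94, 8, None, 10]


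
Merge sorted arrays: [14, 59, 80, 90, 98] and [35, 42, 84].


Take 14 from A
Take 35 from B
Take 42 from B
Take 59 from A
Take 80 from A
Take 84 from B

Merged: [14, 35, 42, 59, 80, 84, 90, 98]


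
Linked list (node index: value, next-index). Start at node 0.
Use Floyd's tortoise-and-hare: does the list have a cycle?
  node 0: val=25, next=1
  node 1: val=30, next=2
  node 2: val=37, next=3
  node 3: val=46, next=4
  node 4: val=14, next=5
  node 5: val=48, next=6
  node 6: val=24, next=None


Floyd's tortoise (slow, +1) and hare (fast, +2):
  init: slow=0, fast=0
  step 1: slow=1, fast=2
  step 2: slow=2, fast=4
  step 3: slow=3, fast=6
  step 4: fast -> None, no cycle

Cycle: no


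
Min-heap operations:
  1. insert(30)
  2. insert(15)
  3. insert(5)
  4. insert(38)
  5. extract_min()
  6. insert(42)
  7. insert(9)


insert(30) -> [30]
insert(15) -> [15, 30]
insert(5) -> [5, 30, 15]
insert(38) -> [5, 30, 15, 38]
extract_min()->5, [15, 30, 38]
insert(42) -> [15, 30, 38, 42]
insert(9) -> [9, 15, 38, 42, 30]

Final heap: [9, 15, 38, 42, 30]


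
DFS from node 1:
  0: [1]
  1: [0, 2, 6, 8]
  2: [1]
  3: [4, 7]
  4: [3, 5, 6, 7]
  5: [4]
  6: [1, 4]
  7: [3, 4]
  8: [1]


Visit 1, push [8, 6, 2, 0]
Visit 0, push []
Visit 2, push []
Visit 6, push [4]
Visit 4, push [7, 5, 3]
Visit 3, push [7]
Visit 7, push []
Visit 5, push []
Visit 8, push []

DFS order: [1, 0, 2, 6, 4, 3, 7, 5, 8]


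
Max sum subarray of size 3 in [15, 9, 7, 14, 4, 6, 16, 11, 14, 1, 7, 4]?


[0:3]: 31
[1:4]: 30
[2:5]: 25
[3:6]: 24
[4:7]: 26
[5:8]: 33
[6:9]: 41
[7:10]: 26
[8:11]: 22
[9:12]: 12

Max: 41 at [6:9]


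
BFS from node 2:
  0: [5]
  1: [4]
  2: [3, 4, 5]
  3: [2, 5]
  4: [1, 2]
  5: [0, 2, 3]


Visit 2, enqueue [3, 4, 5]
Visit 3, enqueue []
Visit 4, enqueue [1]
Visit 5, enqueue [0]
Visit 1, enqueue []
Visit 0, enqueue []

BFS order: [2, 3, 4, 5, 1, 0]


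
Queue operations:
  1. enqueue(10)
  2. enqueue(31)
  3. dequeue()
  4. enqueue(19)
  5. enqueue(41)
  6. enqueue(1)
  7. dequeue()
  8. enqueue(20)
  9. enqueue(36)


enqueue(10) -> [10]
enqueue(31) -> [10, 31]
dequeue()->10, [31]
enqueue(19) -> [31, 19]
enqueue(41) -> [31, 19, 41]
enqueue(1) -> [31, 19, 41, 1]
dequeue()->31, [19, 41, 1]
enqueue(20) -> [19, 41, 1, 20]
enqueue(36) -> [19, 41, 1, 20, 36]

Final queue: [19, 41, 1, 20, 36]


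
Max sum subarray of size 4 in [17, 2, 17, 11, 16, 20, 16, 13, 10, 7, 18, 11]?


[0:4]: 47
[1:5]: 46
[2:6]: 64
[3:7]: 63
[4:8]: 65
[5:9]: 59
[6:10]: 46
[7:11]: 48
[8:12]: 46

Max: 65 at [4:8]


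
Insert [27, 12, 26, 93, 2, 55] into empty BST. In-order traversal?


Insert 27: root
Insert 12: L from 27
Insert 26: L from 27 -> R from 12
Insert 93: R from 27
Insert 2: L from 27 -> L from 12
Insert 55: R from 27 -> L from 93

In-order: [2, 12, 26, 27, 55, 93]


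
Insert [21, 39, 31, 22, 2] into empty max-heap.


Insert 21: [21]
Insert 39: [39, 21]
Insert 31: [39, 21, 31]
Insert 22: [39, 22, 31, 21]
Insert 2: [39, 22, 31, 21, 2]

Final heap: [39, 22, 31, 21, 2]


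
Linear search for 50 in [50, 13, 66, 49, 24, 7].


i=0: 50==50 found!

Found at 0, 1 comps


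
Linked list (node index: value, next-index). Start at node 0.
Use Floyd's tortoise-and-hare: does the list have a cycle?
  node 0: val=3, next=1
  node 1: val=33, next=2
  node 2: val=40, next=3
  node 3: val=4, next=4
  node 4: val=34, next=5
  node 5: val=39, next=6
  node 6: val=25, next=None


Floyd's tortoise (slow, +1) and hare (fast, +2):
  init: slow=0, fast=0
  step 1: slow=1, fast=2
  step 2: slow=2, fast=4
  step 3: slow=3, fast=6
  step 4: fast -> None, no cycle

Cycle: no


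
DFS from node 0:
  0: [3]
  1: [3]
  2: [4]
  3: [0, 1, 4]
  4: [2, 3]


Visit 0, push [3]
Visit 3, push [4, 1]
Visit 1, push []
Visit 4, push [2]
Visit 2, push []

DFS order: [0, 3, 1, 4, 2]


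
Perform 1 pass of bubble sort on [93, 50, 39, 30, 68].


Initial: [93, 50, 39, 30, 68]
Pass 1: [50, 39, 30, 68, 93] (4 swaps)

After 1 pass: [50, 39, 30, 68, 93]


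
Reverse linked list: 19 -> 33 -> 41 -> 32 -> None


Step 1: curr=19, set curr.next=prev(None) | reversed so far: 19
Step 2: curr=33, set curr.next=prev(19) | reversed so far: 33 -> 19
Step 3: curr=41, set curr.next=prev(33) | reversed so far: 41 -> 33 -> 19
Step 4: curr=32, set curr.next=prev(41) | reversed so far: 32 -> 41 -> 33 -> 19

32 -> 41 -> 33 -> 19 -> None


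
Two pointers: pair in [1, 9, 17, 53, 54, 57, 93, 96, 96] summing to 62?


lo=0(1)+hi=8(96)=97
lo=0(1)+hi=7(96)=97
lo=0(1)+hi=6(93)=94
lo=0(1)+hi=5(57)=58
lo=1(9)+hi=5(57)=66
lo=1(9)+hi=4(54)=63
lo=1(9)+hi=3(53)=62

Yes: 9+53=62


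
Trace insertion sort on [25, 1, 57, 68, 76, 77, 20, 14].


Initial: [25, 1, 57, 68, 76, 77, 20, 14]
Insert 1: [1, 25, 57, 68, 76, 77, 20, 14]
Insert 57: [1, 25, 57, 68, 76, 77, 20, 14]
Insert 68: [1, 25, 57, 68, 76, 77, 20, 14]
Insert 76: [1, 25, 57, 68, 76, 77, 20, 14]
Insert 77: [1, 25, 57, 68, 76, 77, 20, 14]
Insert 20: [1, 20, 25, 57, 68, 76, 77, 14]
Insert 14: [1, 14, 20, 25, 57, 68, 76, 77]

Sorted: [1, 14, 20, 25, 57, 68, 76, 77]


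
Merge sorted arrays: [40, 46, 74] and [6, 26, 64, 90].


Take 6 from B
Take 26 from B
Take 40 from A
Take 46 from A
Take 64 from B
Take 74 from A

Merged: [6, 26, 40, 46, 64, 74, 90]


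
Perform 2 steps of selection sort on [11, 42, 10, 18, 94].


Initial: [11, 42, 10, 18, 94]
Step 1: min=10 at 2
  Swap: [10, 42, 11, 18, 94]
Step 2: min=11 at 2
  Swap: [10, 11, 42, 18, 94]

After 2 steps: [10, 11, 42, 18, 94]


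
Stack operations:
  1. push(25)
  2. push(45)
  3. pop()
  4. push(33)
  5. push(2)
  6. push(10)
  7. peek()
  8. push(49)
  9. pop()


push(25) -> [25]
push(45) -> [25, 45]
pop()->45, [25]
push(33) -> [25, 33]
push(2) -> [25, 33, 2]
push(10) -> [25, 33, 2, 10]
peek()->10
push(49) -> [25, 33, 2, 10, 49]
pop()->49, [25, 33, 2, 10]

Final stack: [25, 33, 2, 10]


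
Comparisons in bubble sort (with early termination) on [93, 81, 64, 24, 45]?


Algorithm: bubble sort (with early termination)
Input: [93, 81, 64, 24, 45]
Sorted: [24, 45, 64, 81, 93]

10


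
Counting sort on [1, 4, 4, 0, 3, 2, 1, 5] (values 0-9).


Input: [1, 4, 4, 0, 3, 2, 1, 5]
Counts: [1, 2, 1, 1, 2, 1, 0, 0, 0, 0]

Sorted: [0, 1, 1, 2, 3, 4, 4, 5]


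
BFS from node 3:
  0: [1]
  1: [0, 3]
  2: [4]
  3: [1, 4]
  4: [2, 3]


Visit 3, enqueue [1, 4]
Visit 1, enqueue [0]
Visit 4, enqueue [2]
Visit 0, enqueue []
Visit 2, enqueue []

BFS order: [3, 1, 4, 0, 2]


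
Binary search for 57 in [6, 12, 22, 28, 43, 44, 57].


Step 1: lo=0, hi=6, mid=3, val=28
Step 2: lo=4, hi=6, mid=5, val=44
Step 3: lo=6, hi=6, mid=6, val=57

Found at index 6


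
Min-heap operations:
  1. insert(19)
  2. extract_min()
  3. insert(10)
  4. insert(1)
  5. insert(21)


insert(19) -> [19]
extract_min()->19, []
insert(10) -> [10]
insert(1) -> [1, 10]
insert(21) -> [1, 10, 21]

Final heap: [1, 10, 21]


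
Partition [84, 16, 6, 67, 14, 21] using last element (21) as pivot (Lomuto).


Pivot: 21
  16 <= 21: swap -> [16, 84, 6, 67, 14, 21]
  6 <= 21: swap -> [16, 6, 84, 67, 14, 21]
  14 <= 21: swap -> [16, 6, 14, 67, 84, 21]
Place pivot at 3: [16, 6, 14, 21, 84, 67]

Partitioned: [16, 6, 14, 21, 84, 67]


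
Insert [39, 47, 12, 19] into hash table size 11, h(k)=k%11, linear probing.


Insert 39: h=6 -> slot 6
Insert 47: h=3 -> slot 3
Insert 12: h=1 -> slot 1
Insert 19: h=8 -> slot 8

Table: [None, 12, None, 47, None, None, 39, None, 19, None, None]


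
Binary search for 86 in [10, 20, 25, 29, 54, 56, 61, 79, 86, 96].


Step 1: lo=0, hi=9, mid=4, val=54
Step 2: lo=5, hi=9, mid=7, val=79
Step 3: lo=8, hi=9, mid=8, val=86

Found at index 8


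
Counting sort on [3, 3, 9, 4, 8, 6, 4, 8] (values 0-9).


Input: [3, 3, 9, 4, 8, 6, 4, 8]
Counts: [0, 0, 0, 2, 2, 0, 1, 0, 2, 1]

Sorted: [3, 3, 4, 4, 6, 8, 8, 9]


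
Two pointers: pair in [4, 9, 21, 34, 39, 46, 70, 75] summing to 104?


lo=0(4)+hi=7(75)=79
lo=1(9)+hi=7(75)=84
lo=2(21)+hi=7(75)=96
lo=3(34)+hi=7(75)=109
lo=3(34)+hi=6(70)=104

Yes: 34+70=104


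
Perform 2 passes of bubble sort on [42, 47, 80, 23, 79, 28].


Initial: [42, 47, 80, 23, 79, 28]
Pass 1: [42, 47, 23, 79, 28, 80] (3 swaps)
Pass 2: [42, 23, 47, 28, 79, 80] (2 swaps)

After 2 passes: [42, 23, 47, 28, 79, 80]


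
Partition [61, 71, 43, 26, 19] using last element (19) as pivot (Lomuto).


Pivot: 19
Place pivot at 0: [19, 71, 43, 26, 61]

Partitioned: [19, 71, 43, 26, 61]


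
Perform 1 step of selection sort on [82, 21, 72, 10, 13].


Initial: [82, 21, 72, 10, 13]
Step 1: min=10 at 3
  Swap: [10, 21, 72, 82, 13]

After 1 step: [10, 21, 72, 82, 13]


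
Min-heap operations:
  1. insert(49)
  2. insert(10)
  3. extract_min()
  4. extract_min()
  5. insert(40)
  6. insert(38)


insert(49) -> [49]
insert(10) -> [10, 49]
extract_min()->10, [49]
extract_min()->49, []
insert(40) -> [40]
insert(38) -> [38, 40]

Final heap: [38, 40]


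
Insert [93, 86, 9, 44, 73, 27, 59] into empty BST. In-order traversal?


Insert 93: root
Insert 86: L from 93
Insert 9: L from 93 -> L from 86
Insert 44: L from 93 -> L from 86 -> R from 9
Insert 73: L from 93 -> L from 86 -> R from 9 -> R from 44
Insert 27: L from 93 -> L from 86 -> R from 9 -> L from 44
Insert 59: L from 93 -> L from 86 -> R from 9 -> R from 44 -> L from 73

In-order: [9, 27, 44, 59, 73, 86, 93]


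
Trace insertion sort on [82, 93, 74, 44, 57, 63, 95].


Initial: [82, 93, 74, 44, 57, 63, 95]
Insert 93: [82, 93, 74, 44, 57, 63, 95]
Insert 74: [74, 82, 93, 44, 57, 63, 95]
Insert 44: [44, 74, 82, 93, 57, 63, 95]
Insert 57: [44, 57, 74, 82, 93, 63, 95]
Insert 63: [44, 57, 63, 74, 82, 93, 95]
Insert 95: [44, 57, 63, 74, 82, 93, 95]

Sorted: [44, 57, 63, 74, 82, 93, 95]


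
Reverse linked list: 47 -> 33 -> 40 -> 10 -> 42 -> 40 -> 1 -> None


Step 1: curr=47, set curr.next=prev(None) | reversed so far: 47
Step 2: curr=33, set curr.next=prev(47) | reversed so far: 33 -> 47
Step 3: curr=40, set curr.next=prev(33) | reversed so far: 40 -> 33 -> 47
Step 4: curr=10, set curr.next=prev(40) | reversed so far: 10 -> 40 -> 33 -> 47
Step 5: curr=42, set curr.next=prev(10) | reversed so far: 42 -> 10 -> 40 -> 33 -> 47
Step 6: curr=40, set curr.next=prev(42) | reversed so far: 40 -> 42 -> 10 -> 40 -> 33 -> 47
Step 7: curr=1, set curr.next=prev(40) | reversed so far: 1 -> 40 -> 42 -> 10 -> 40 -> 33 -> 47

1 -> 40 -> 42 -> 10 -> 40 -> 33 -> 47 -> None


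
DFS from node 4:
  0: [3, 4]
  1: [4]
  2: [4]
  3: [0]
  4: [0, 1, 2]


Visit 4, push [2, 1, 0]
Visit 0, push [3]
Visit 3, push []
Visit 1, push []
Visit 2, push []

DFS order: [4, 0, 3, 1, 2]


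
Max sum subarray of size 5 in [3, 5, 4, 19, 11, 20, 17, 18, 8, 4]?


[0:5]: 42
[1:6]: 59
[2:7]: 71
[3:8]: 85
[4:9]: 74
[5:10]: 67

Max: 85 at [3:8]


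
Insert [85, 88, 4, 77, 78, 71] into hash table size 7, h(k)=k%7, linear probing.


Insert 85: h=1 -> slot 1
Insert 88: h=4 -> slot 4
Insert 4: h=4, 1 probes -> slot 5
Insert 77: h=0 -> slot 0
Insert 78: h=1, 1 probes -> slot 2
Insert 71: h=1, 2 probes -> slot 3

Table: [77, 85, 78, 71, 88, 4, None]


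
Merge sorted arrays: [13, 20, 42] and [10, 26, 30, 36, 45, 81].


Take 10 from B
Take 13 from A
Take 20 from A
Take 26 from B
Take 30 from B
Take 36 from B
Take 42 from A

Merged: [10, 13, 20, 26, 30, 36, 42, 45, 81]


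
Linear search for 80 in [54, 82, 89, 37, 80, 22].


i=0: 54!=80
i=1: 82!=80
i=2: 89!=80
i=3: 37!=80
i=4: 80==80 found!

Found at 4, 5 comps


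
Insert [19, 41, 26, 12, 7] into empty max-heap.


Insert 19: [19]
Insert 41: [41, 19]
Insert 26: [41, 19, 26]
Insert 12: [41, 19, 26, 12]
Insert 7: [41, 19, 26, 12, 7]

Final heap: [41, 19, 26, 12, 7]


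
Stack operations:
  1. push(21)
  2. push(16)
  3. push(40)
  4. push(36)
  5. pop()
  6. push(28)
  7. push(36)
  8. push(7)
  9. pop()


push(21) -> [21]
push(16) -> [21, 16]
push(40) -> [21, 16, 40]
push(36) -> [21, 16, 40, 36]
pop()->36, [21, 16, 40]
push(28) -> [21, 16, 40, 28]
push(36) -> [21, 16, 40, 28, 36]
push(7) -> [21, 16, 40, 28, 36, 7]
pop()->7, [21, 16, 40, 28, 36]

Final stack: [21, 16, 40, 28, 36]


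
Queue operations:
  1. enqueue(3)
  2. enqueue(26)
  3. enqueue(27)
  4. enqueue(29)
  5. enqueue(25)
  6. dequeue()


enqueue(3) -> [3]
enqueue(26) -> [3, 26]
enqueue(27) -> [3, 26, 27]
enqueue(29) -> [3, 26, 27, 29]
enqueue(25) -> [3, 26, 27, 29, 25]
dequeue()->3, [26, 27, 29, 25]

Final queue: [26, 27, 29, 25]


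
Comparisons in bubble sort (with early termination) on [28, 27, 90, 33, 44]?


Algorithm: bubble sort (with early termination)
Input: [28, 27, 90, 33, 44]
Sorted: [27, 28, 33, 44, 90]

7


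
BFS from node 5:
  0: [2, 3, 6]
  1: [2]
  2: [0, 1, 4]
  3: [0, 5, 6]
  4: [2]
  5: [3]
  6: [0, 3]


Visit 5, enqueue [3]
Visit 3, enqueue [0, 6]
Visit 0, enqueue [2]
Visit 6, enqueue []
Visit 2, enqueue [1, 4]
Visit 1, enqueue []
Visit 4, enqueue []

BFS order: [5, 3, 0, 6, 2, 1, 4]


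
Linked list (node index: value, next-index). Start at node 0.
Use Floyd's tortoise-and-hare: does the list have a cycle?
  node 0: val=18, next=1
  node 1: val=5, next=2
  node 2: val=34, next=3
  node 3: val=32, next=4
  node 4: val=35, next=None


Floyd's tortoise (slow, +1) and hare (fast, +2):
  init: slow=0, fast=0
  step 1: slow=1, fast=2
  step 2: slow=2, fast=4
  step 3: fast -> None, no cycle

Cycle: no


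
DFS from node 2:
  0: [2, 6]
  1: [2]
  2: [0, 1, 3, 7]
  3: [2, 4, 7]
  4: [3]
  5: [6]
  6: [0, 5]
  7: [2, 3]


Visit 2, push [7, 3, 1, 0]
Visit 0, push [6]
Visit 6, push [5]
Visit 5, push []
Visit 1, push []
Visit 3, push [7, 4]
Visit 4, push []
Visit 7, push []

DFS order: [2, 0, 6, 5, 1, 3, 4, 7]


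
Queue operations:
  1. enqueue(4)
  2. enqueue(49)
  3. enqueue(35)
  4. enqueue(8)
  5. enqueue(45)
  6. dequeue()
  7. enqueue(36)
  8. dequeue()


enqueue(4) -> [4]
enqueue(49) -> [4, 49]
enqueue(35) -> [4, 49, 35]
enqueue(8) -> [4, 49, 35, 8]
enqueue(45) -> [4, 49, 35, 8, 45]
dequeue()->4, [49, 35, 8, 45]
enqueue(36) -> [49, 35, 8, 45, 36]
dequeue()->49, [35, 8, 45, 36]

Final queue: [35, 8, 45, 36]


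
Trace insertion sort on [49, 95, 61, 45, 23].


Initial: [49, 95, 61, 45, 23]
Insert 95: [49, 95, 61, 45, 23]
Insert 61: [49, 61, 95, 45, 23]
Insert 45: [45, 49, 61, 95, 23]
Insert 23: [23, 45, 49, 61, 95]

Sorted: [23, 45, 49, 61, 95]


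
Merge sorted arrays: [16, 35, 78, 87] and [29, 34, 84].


Take 16 from A
Take 29 from B
Take 34 from B
Take 35 from A
Take 78 from A
Take 84 from B

Merged: [16, 29, 34, 35, 78, 84, 87]


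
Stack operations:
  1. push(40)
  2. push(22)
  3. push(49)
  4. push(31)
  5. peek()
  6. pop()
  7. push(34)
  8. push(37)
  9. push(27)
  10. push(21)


push(40) -> [40]
push(22) -> [40, 22]
push(49) -> [40, 22, 49]
push(31) -> [40, 22, 49, 31]
peek()->31
pop()->31, [40, 22, 49]
push(34) -> [40, 22, 49, 34]
push(37) -> [40, 22, 49, 34, 37]
push(27) -> [40, 22, 49, 34, 37, 27]
push(21) -> [40, 22, 49, 34, 37, 27, 21]

Final stack: [40, 22, 49, 34, 37, 27, 21]
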